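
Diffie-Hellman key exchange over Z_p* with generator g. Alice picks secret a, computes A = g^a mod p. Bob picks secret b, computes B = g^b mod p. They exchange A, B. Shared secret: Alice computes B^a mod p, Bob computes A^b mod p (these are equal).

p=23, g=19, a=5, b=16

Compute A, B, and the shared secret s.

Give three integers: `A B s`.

Answer: 11 12 18

Derivation:
A = 19^5 mod 23  (bits of 5 = 101)
  bit 0 = 1: r = r^2 * 19 mod 23 = 1^2 * 19 = 1*19 = 19
  bit 1 = 0: r = r^2 mod 23 = 19^2 = 16
  bit 2 = 1: r = r^2 * 19 mod 23 = 16^2 * 19 = 3*19 = 11
  -> A = 11
B = 19^16 mod 23  (bits of 16 = 10000)
  bit 0 = 1: r = r^2 * 19 mod 23 = 1^2 * 19 = 1*19 = 19
  bit 1 = 0: r = r^2 mod 23 = 19^2 = 16
  bit 2 = 0: r = r^2 mod 23 = 16^2 = 3
  bit 3 = 0: r = r^2 mod 23 = 3^2 = 9
  bit 4 = 0: r = r^2 mod 23 = 9^2 = 12
  -> B = 12
s = B^a = 12^5 mod 23  (bits of 5 = 101)
  bit 0 = 1: r = r^2 * 12 mod 23 = 1^2 * 12 = 1*12 = 12
  bit 1 = 0: r = r^2 mod 23 = 12^2 = 6
  bit 2 = 1: r = r^2 * 12 mod 23 = 6^2 * 12 = 13*12 = 18
  -> s = B^a = 18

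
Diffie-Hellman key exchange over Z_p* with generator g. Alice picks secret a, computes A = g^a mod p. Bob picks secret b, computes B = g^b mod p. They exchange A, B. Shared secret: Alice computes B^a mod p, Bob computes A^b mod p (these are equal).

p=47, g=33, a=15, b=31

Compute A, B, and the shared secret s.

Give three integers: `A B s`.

Answer: 20 40 44

Derivation:
A = 33^15 mod 47  (bits of 15 = 1111)
  bit 0 = 1: r = r^2 * 33 mod 47 = 1^2 * 33 = 1*33 = 33
  bit 1 = 1: r = r^2 * 33 mod 47 = 33^2 * 33 = 8*33 = 29
  bit 2 = 1: r = r^2 * 33 mod 47 = 29^2 * 33 = 42*33 = 23
  bit 3 = 1: r = r^2 * 33 mod 47 = 23^2 * 33 = 12*33 = 20
  -> A = 20
B = 33^31 mod 47  (bits of 31 = 11111)
  bit 0 = 1: r = r^2 * 33 mod 47 = 1^2 * 33 = 1*33 = 33
  bit 1 = 1: r = r^2 * 33 mod 47 = 33^2 * 33 = 8*33 = 29
  bit 2 = 1: r = r^2 * 33 mod 47 = 29^2 * 33 = 42*33 = 23
  bit 3 = 1: r = r^2 * 33 mod 47 = 23^2 * 33 = 12*33 = 20
  bit 4 = 1: r = r^2 * 33 mod 47 = 20^2 * 33 = 24*33 = 40
  -> B = 40
s = B^a = 40^15 mod 47  (bits of 15 = 1111)
  bit 0 = 1: r = r^2 * 40 mod 47 = 1^2 * 40 = 1*40 = 40
  bit 1 = 1: r = r^2 * 40 mod 47 = 40^2 * 40 = 2*40 = 33
  bit 2 = 1: r = r^2 * 40 mod 47 = 33^2 * 40 = 8*40 = 38
  bit 3 = 1: r = r^2 * 40 mod 47 = 38^2 * 40 = 34*40 = 44
  -> s = B^a = 44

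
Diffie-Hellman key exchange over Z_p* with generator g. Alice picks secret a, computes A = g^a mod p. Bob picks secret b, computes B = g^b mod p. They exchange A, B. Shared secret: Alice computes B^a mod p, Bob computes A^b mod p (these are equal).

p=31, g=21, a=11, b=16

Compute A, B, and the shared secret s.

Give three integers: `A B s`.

A = 21^11 mod 31  (bits of 11 = 1011)
  bit 0 = 1: r = r^2 * 21 mod 31 = 1^2 * 21 = 1*21 = 21
  bit 1 = 0: r = r^2 mod 31 = 21^2 = 7
  bit 2 = 1: r = r^2 * 21 mod 31 = 7^2 * 21 = 18*21 = 6
  bit 3 = 1: r = r^2 * 21 mod 31 = 6^2 * 21 = 5*21 = 12
  -> A = 12
B = 21^16 mod 31  (bits of 16 = 10000)
  bit 0 = 1: r = r^2 * 21 mod 31 = 1^2 * 21 = 1*21 = 21
  bit 1 = 0: r = r^2 mod 31 = 21^2 = 7
  bit 2 = 0: r = r^2 mod 31 = 7^2 = 18
  bit 3 = 0: r = r^2 mod 31 = 18^2 = 14
  bit 4 = 0: r = r^2 mod 31 = 14^2 = 10
  -> B = 10
s = B^a = 10^11 mod 31  (bits of 11 = 1011)
  bit 0 = 1: r = r^2 * 10 mod 31 = 1^2 * 10 = 1*10 = 10
  bit 1 = 0: r = r^2 mod 31 = 10^2 = 7
  bit 2 = 1: r = r^2 * 10 mod 31 = 7^2 * 10 = 18*10 = 25
  bit 3 = 1: r = r^2 * 10 mod 31 = 25^2 * 10 = 5*10 = 19
  -> s = B^a = 19

Answer: 12 10 19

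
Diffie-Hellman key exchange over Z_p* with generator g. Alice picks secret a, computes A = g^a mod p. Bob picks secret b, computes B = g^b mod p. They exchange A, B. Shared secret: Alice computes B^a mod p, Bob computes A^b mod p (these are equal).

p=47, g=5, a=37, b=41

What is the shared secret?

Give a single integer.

Answer: 19

Derivation:
A = 5^37 mod 47  (bits of 37 = 100101)
  bit 0 = 1: r = r^2 * 5 mod 47 = 1^2 * 5 = 1*5 = 5
  bit 1 = 0: r = r^2 mod 47 = 5^2 = 25
  bit 2 = 0: r = r^2 mod 47 = 25^2 = 14
  bit 3 = 1: r = r^2 * 5 mod 47 = 14^2 * 5 = 8*5 = 40
  bit 4 = 0: r = r^2 mod 47 = 40^2 = 2
  bit 5 = 1: r = r^2 * 5 mod 47 = 2^2 * 5 = 4*5 = 20
  -> A = 20
B = 5^41 mod 47  (bits of 41 = 101001)
  bit 0 = 1: r = r^2 * 5 mod 47 = 1^2 * 5 = 1*5 = 5
  bit 1 = 0: r = r^2 mod 47 = 5^2 = 25
  bit 2 = 1: r = r^2 * 5 mod 47 = 25^2 * 5 = 14*5 = 23
  bit 3 = 0: r = r^2 mod 47 = 23^2 = 12
  bit 4 = 0: r = r^2 mod 47 = 12^2 = 3
  bit 5 = 1: r = r^2 * 5 mod 47 = 3^2 * 5 = 9*5 = 45
  -> B = 45
s = B^a = 45^37 mod 47  (bits of 37 = 100101)
  bit 0 = 1: r = r^2 * 45 mod 47 = 1^2 * 45 = 1*45 = 45
  bit 1 = 0: r = r^2 mod 47 = 45^2 = 4
  bit 2 = 0: r = r^2 mod 47 = 4^2 = 16
  bit 3 = 1: r = r^2 * 45 mod 47 = 16^2 * 45 = 21*45 = 5
  bit 4 = 0: r = r^2 mod 47 = 5^2 = 25
  bit 5 = 1: r = r^2 * 45 mod 47 = 25^2 * 45 = 14*45 = 19
  -> s = B^a = 19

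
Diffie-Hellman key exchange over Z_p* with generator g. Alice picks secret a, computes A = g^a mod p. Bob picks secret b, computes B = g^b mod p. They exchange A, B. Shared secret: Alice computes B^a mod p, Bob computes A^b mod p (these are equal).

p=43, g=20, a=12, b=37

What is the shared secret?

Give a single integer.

A = 20^12 mod 43  (bits of 12 = 1100)
  bit 0 = 1: r = r^2 * 20 mod 43 = 1^2 * 20 = 1*20 = 20
  bit 1 = 1: r = r^2 * 20 mod 43 = 20^2 * 20 = 13*20 = 2
  bit 2 = 0: r = r^2 mod 43 = 2^2 = 4
  bit 3 = 0: r = r^2 mod 43 = 4^2 = 16
  -> A = 16
B = 20^37 mod 43  (bits of 37 = 100101)
  bit 0 = 1: r = r^2 * 20 mod 43 = 1^2 * 20 = 1*20 = 20
  bit 1 = 0: r = r^2 mod 43 = 20^2 = 13
  bit 2 = 0: r = r^2 mod 43 = 13^2 = 40
  bit 3 = 1: r = r^2 * 20 mod 43 = 40^2 * 20 = 9*20 = 8
  bit 4 = 0: r = r^2 mod 43 = 8^2 = 21
  bit 5 = 1: r = r^2 * 20 mod 43 = 21^2 * 20 = 11*20 = 5
  -> B = 5
s = B^a = 5^12 mod 43  (bits of 12 = 1100)
  bit 0 = 1: r = r^2 * 5 mod 43 = 1^2 * 5 = 1*5 = 5
  bit 1 = 1: r = r^2 * 5 mod 43 = 5^2 * 5 = 25*5 = 39
  bit 2 = 0: r = r^2 mod 43 = 39^2 = 16
  bit 3 = 0: r = r^2 mod 43 = 16^2 = 41
  -> s = B^a = 41

Answer: 41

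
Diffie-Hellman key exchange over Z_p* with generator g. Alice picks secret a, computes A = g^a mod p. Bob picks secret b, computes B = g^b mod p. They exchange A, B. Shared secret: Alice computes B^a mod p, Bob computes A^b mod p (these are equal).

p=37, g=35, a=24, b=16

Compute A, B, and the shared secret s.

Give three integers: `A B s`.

A = 35^24 mod 37  (bits of 24 = 11000)
  bit 0 = 1: r = r^2 * 35 mod 37 = 1^2 * 35 = 1*35 = 35
  bit 1 = 1: r = r^2 * 35 mod 37 = 35^2 * 35 = 4*35 = 29
  bit 2 = 0: r = r^2 mod 37 = 29^2 = 27
  bit 3 = 0: r = r^2 mod 37 = 27^2 = 26
  bit 4 = 0: r = r^2 mod 37 = 26^2 = 10
  -> A = 10
B = 35^16 mod 37  (bits of 16 = 10000)
  bit 0 = 1: r = r^2 * 35 mod 37 = 1^2 * 35 = 1*35 = 35
  bit 1 = 0: r = r^2 mod 37 = 35^2 = 4
  bit 2 = 0: r = r^2 mod 37 = 4^2 = 16
  bit 3 = 0: r = r^2 mod 37 = 16^2 = 34
  bit 4 = 0: r = r^2 mod 37 = 34^2 = 9
  -> B = 9
s = B^a = 9^24 mod 37  (bits of 24 = 11000)
  bit 0 = 1: r = r^2 * 9 mod 37 = 1^2 * 9 = 1*9 = 9
  bit 1 = 1: r = r^2 * 9 mod 37 = 9^2 * 9 = 7*9 = 26
  bit 2 = 0: r = r^2 mod 37 = 26^2 = 10
  bit 3 = 0: r = r^2 mod 37 = 10^2 = 26
  bit 4 = 0: r = r^2 mod 37 = 26^2 = 10
  -> s = B^a = 10

Answer: 10 9 10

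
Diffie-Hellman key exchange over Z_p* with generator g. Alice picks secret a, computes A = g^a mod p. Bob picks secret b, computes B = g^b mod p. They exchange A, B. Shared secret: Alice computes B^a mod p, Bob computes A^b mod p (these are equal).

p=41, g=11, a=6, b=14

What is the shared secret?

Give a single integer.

A = 11^6 mod 41  (bits of 6 = 110)
  bit 0 = 1: r = r^2 * 11 mod 41 = 1^2 * 11 = 1*11 = 11
  bit 1 = 1: r = r^2 * 11 mod 41 = 11^2 * 11 = 39*11 = 19
  bit 2 = 0: r = r^2 mod 41 = 19^2 = 33
  -> A = 33
B = 11^14 mod 41  (bits of 14 = 1110)
  bit 0 = 1: r = r^2 * 11 mod 41 = 1^2 * 11 = 1*11 = 11
  bit 1 = 1: r = r^2 * 11 mod 41 = 11^2 * 11 = 39*11 = 19
  bit 2 = 1: r = r^2 * 11 mod 41 = 19^2 * 11 = 33*11 = 35
  bit 3 = 0: r = r^2 mod 41 = 35^2 = 36
  -> B = 36
s = B^a = 36^6 mod 41  (bits of 6 = 110)
  bit 0 = 1: r = r^2 * 36 mod 41 = 1^2 * 36 = 1*36 = 36
  bit 1 = 1: r = r^2 * 36 mod 41 = 36^2 * 36 = 25*36 = 39
  bit 2 = 0: r = r^2 mod 41 = 39^2 = 4
  -> s = B^a = 4

Answer: 4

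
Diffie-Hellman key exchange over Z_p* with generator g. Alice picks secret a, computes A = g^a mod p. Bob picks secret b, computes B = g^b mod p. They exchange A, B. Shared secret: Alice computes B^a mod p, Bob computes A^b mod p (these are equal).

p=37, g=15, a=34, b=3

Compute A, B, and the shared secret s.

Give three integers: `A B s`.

A = 15^34 mod 37  (bits of 34 = 100010)
  bit 0 = 1: r = r^2 * 15 mod 37 = 1^2 * 15 = 1*15 = 15
  bit 1 = 0: r = r^2 mod 37 = 15^2 = 3
  bit 2 = 0: r = r^2 mod 37 = 3^2 = 9
  bit 3 = 0: r = r^2 mod 37 = 9^2 = 7
  bit 4 = 1: r = r^2 * 15 mod 37 = 7^2 * 15 = 12*15 = 32
  bit 5 = 0: r = r^2 mod 37 = 32^2 = 25
  -> A = 25
B = 15^3 mod 37  (bits of 3 = 11)
  bit 0 = 1: r = r^2 * 15 mod 37 = 1^2 * 15 = 1*15 = 15
  bit 1 = 1: r = r^2 * 15 mod 37 = 15^2 * 15 = 3*15 = 8
  -> B = 8
s = B^a = 8^34 mod 37  (bits of 34 = 100010)
  bit 0 = 1: r = r^2 * 8 mod 37 = 1^2 * 8 = 1*8 = 8
  bit 1 = 0: r = r^2 mod 37 = 8^2 = 27
  bit 2 = 0: r = r^2 mod 37 = 27^2 = 26
  bit 3 = 0: r = r^2 mod 37 = 26^2 = 10
  bit 4 = 1: r = r^2 * 8 mod 37 = 10^2 * 8 = 26*8 = 23
  bit 5 = 0: r = r^2 mod 37 = 23^2 = 11
  -> s = B^a = 11

Answer: 25 8 11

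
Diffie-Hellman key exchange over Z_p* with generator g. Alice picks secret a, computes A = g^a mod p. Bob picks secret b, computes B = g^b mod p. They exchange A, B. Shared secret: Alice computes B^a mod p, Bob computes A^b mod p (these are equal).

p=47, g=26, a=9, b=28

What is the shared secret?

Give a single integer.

A = 26^9 mod 47  (bits of 9 = 1001)
  bit 0 = 1: r = r^2 * 26 mod 47 = 1^2 * 26 = 1*26 = 26
  bit 1 = 0: r = r^2 mod 47 = 26^2 = 18
  bit 2 = 0: r = r^2 mod 47 = 18^2 = 42
  bit 3 = 1: r = r^2 * 26 mod 47 = 42^2 * 26 = 25*26 = 39
  -> A = 39
B = 26^28 mod 47  (bits of 28 = 11100)
  bit 0 = 1: r = r^2 * 26 mod 47 = 1^2 * 26 = 1*26 = 26
  bit 1 = 1: r = r^2 * 26 mod 47 = 26^2 * 26 = 18*26 = 45
  bit 2 = 1: r = r^2 * 26 mod 47 = 45^2 * 26 = 4*26 = 10
  bit 3 = 0: r = r^2 mod 47 = 10^2 = 6
  bit 4 = 0: r = r^2 mod 47 = 6^2 = 36
  -> B = 36
s = B^a = 36^9 mod 47  (bits of 9 = 1001)
  bit 0 = 1: r = r^2 * 36 mod 47 = 1^2 * 36 = 1*36 = 36
  bit 1 = 0: r = r^2 mod 47 = 36^2 = 27
  bit 2 = 0: r = r^2 mod 47 = 27^2 = 24
  bit 3 = 1: r = r^2 * 36 mod 47 = 24^2 * 36 = 12*36 = 9
  -> s = B^a = 9

Answer: 9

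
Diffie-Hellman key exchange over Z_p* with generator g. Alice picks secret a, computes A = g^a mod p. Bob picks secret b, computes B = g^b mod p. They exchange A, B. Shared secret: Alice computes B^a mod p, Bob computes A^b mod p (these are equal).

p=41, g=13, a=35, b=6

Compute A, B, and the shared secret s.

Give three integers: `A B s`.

A = 13^35 mod 41  (bits of 35 = 100011)
  bit 0 = 1: r = r^2 * 13 mod 41 = 1^2 * 13 = 1*13 = 13
  bit 1 = 0: r = r^2 mod 41 = 13^2 = 5
  bit 2 = 0: r = r^2 mod 41 = 5^2 = 25
  bit 3 = 0: r = r^2 mod 41 = 25^2 = 10
  bit 4 = 1: r = r^2 * 13 mod 41 = 10^2 * 13 = 18*13 = 29
  bit 5 = 1: r = r^2 * 13 mod 41 = 29^2 * 13 = 21*13 = 27
  -> A = 27
B = 13^6 mod 41  (bits of 6 = 110)
  bit 0 = 1: r = r^2 * 13 mod 41 = 1^2 * 13 = 1*13 = 13
  bit 1 = 1: r = r^2 * 13 mod 41 = 13^2 * 13 = 5*13 = 24
  bit 2 = 0: r = r^2 mod 41 = 24^2 = 2
  -> B = 2
s = B^a = 2^35 mod 41  (bits of 35 = 100011)
  bit 0 = 1: r = r^2 * 2 mod 41 = 1^2 * 2 = 1*2 = 2
  bit 1 = 0: r = r^2 mod 41 = 2^2 = 4
  bit 2 = 0: r = r^2 mod 41 = 4^2 = 16
  bit 3 = 0: r = r^2 mod 41 = 16^2 = 10
  bit 4 = 1: r = r^2 * 2 mod 41 = 10^2 * 2 = 18*2 = 36
  bit 5 = 1: r = r^2 * 2 mod 41 = 36^2 * 2 = 25*2 = 9
  -> s = B^a = 9

Answer: 27 2 9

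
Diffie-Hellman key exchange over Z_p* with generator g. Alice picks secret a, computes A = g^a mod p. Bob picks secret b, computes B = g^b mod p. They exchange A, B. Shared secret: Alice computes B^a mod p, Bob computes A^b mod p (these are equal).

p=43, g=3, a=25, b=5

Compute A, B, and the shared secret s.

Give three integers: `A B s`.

A = 3^25 mod 43  (bits of 25 = 11001)
  bit 0 = 1: r = r^2 * 3 mod 43 = 1^2 * 3 = 1*3 = 3
  bit 1 = 1: r = r^2 * 3 mod 43 = 3^2 * 3 = 9*3 = 27
  bit 2 = 0: r = r^2 mod 43 = 27^2 = 41
  bit 3 = 0: r = r^2 mod 43 = 41^2 = 4
  bit 4 = 1: r = r^2 * 3 mod 43 = 4^2 * 3 = 16*3 = 5
  -> A = 5
B = 3^5 mod 43  (bits of 5 = 101)
  bit 0 = 1: r = r^2 * 3 mod 43 = 1^2 * 3 = 1*3 = 3
  bit 1 = 0: r = r^2 mod 43 = 3^2 = 9
  bit 2 = 1: r = r^2 * 3 mod 43 = 9^2 * 3 = 38*3 = 28
  -> B = 28
s = B^a = 28^25 mod 43  (bits of 25 = 11001)
  bit 0 = 1: r = r^2 * 28 mod 43 = 1^2 * 28 = 1*28 = 28
  bit 1 = 1: r = r^2 * 28 mod 43 = 28^2 * 28 = 10*28 = 22
  bit 2 = 0: r = r^2 mod 43 = 22^2 = 11
  bit 3 = 0: r = r^2 mod 43 = 11^2 = 35
  bit 4 = 1: r = r^2 * 28 mod 43 = 35^2 * 28 = 21*28 = 29
  -> s = B^a = 29

Answer: 5 28 29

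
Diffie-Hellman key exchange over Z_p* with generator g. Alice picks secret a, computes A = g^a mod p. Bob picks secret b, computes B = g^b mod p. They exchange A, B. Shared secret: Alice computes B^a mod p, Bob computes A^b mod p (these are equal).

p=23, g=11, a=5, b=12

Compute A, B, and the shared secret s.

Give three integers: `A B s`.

A = 11^5 mod 23  (bits of 5 = 101)
  bit 0 = 1: r = r^2 * 11 mod 23 = 1^2 * 11 = 1*11 = 11
  bit 1 = 0: r = r^2 mod 23 = 11^2 = 6
  bit 2 = 1: r = r^2 * 11 mod 23 = 6^2 * 11 = 13*11 = 5
  -> A = 5
B = 11^12 mod 23  (bits of 12 = 1100)
  bit 0 = 1: r = r^2 * 11 mod 23 = 1^2 * 11 = 1*11 = 11
  bit 1 = 1: r = r^2 * 11 mod 23 = 11^2 * 11 = 6*11 = 20
  bit 2 = 0: r = r^2 mod 23 = 20^2 = 9
  bit 3 = 0: r = r^2 mod 23 = 9^2 = 12
  -> B = 12
s = B^a = 12^5 mod 23  (bits of 5 = 101)
  bit 0 = 1: r = r^2 * 12 mod 23 = 1^2 * 12 = 1*12 = 12
  bit 1 = 0: r = r^2 mod 23 = 12^2 = 6
  bit 2 = 1: r = r^2 * 12 mod 23 = 6^2 * 12 = 13*12 = 18
  -> s = B^a = 18

Answer: 5 12 18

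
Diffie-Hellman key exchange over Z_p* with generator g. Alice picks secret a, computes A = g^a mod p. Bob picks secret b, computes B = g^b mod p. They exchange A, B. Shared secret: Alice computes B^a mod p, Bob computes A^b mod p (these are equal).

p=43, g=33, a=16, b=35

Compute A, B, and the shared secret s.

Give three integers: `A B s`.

A = 33^16 mod 43  (bits of 16 = 10000)
  bit 0 = 1: r = r^2 * 33 mod 43 = 1^2 * 33 = 1*33 = 33
  bit 1 = 0: r = r^2 mod 43 = 33^2 = 14
  bit 2 = 0: r = r^2 mod 43 = 14^2 = 24
  bit 3 = 0: r = r^2 mod 43 = 24^2 = 17
  bit 4 = 0: r = r^2 mod 43 = 17^2 = 31
  -> A = 31
B = 33^35 mod 43  (bits of 35 = 100011)
  bit 0 = 1: r = r^2 * 33 mod 43 = 1^2 * 33 = 1*33 = 33
  bit 1 = 0: r = r^2 mod 43 = 33^2 = 14
  bit 2 = 0: r = r^2 mod 43 = 14^2 = 24
  bit 3 = 0: r = r^2 mod 43 = 24^2 = 17
  bit 4 = 1: r = r^2 * 33 mod 43 = 17^2 * 33 = 31*33 = 34
  bit 5 = 1: r = r^2 * 33 mod 43 = 34^2 * 33 = 38*33 = 7
  -> B = 7
s = B^a = 7^16 mod 43  (bits of 16 = 10000)
  bit 0 = 1: r = r^2 * 7 mod 43 = 1^2 * 7 = 1*7 = 7
  bit 1 = 0: r = r^2 mod 43 = 7^2 = 6
  bit 2 = 0: r = r^2 mod 43 = 6^2 = 36
  bit 3 = 0: r = r^2 mod 43 = 36^2 = 6
  bit 4 = 0: r = r^2 mod 43 = 6^2 = 36
  -> s = B^a = 36

Answer: 31 7 36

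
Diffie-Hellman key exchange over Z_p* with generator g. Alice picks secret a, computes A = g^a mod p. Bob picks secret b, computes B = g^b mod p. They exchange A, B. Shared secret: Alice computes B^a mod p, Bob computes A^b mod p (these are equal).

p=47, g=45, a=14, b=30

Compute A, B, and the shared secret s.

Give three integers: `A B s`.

A = 45^14 mod 47  (bits of 14 = 1110)
  bit 0 = 1: r = r^2 * 45 mod 47 = 1^2 * 45 = 1*45 = 45
  bit 1 = 1: r = r^2 * 45 mod 47 = 45^2 * 45 = 4*45 = 39
  bit 2 = 1: r = r^2 * 45 mod 47 = 39^2 * 45 = 17*45 = 13
  bit 3 = 0: r = r^2 mod 47 = 13^2 = 28
  -> A = 28
B = 45^30 mod 47  (bits of 30 = 11110)
  bit 0 = 1: r = r^2 * 45 mod 47 = 1^2 * 45 = 1*45 = 45
  bit 1 = 1: r = r^2 * 45 mod 47 = 45^2 * 45 = 4*45 = 39
  bit 2 = 1: r = r^2 * 45 mod 47 = 39^2 * 45 = 17*45 = 13
  bit 3 = 1: r = r^2 * 45 mod 47 = 13^2 * 45 = 28*45 = 38
  bit 4 = 0: r = r^2 mod 47 = 38^2 = 34
  -> B = 34
s = B^a = 34^14 mod 47  (bits of 14 = 1110)
  bit 0 = 1: r = r^2 * 34 mod 47 = 1^2 * 34 = 1*34 = 34
  bit 1 = 1: r = r^2 * 34 mod 47 = 34^2 * 34 = 28*34 = 12
  bit 2 = 1: r = r^2 * 34 mod 47 = 12^2 * 34 = 3*34 = 8
  bit 3 = 0: r = r^2 mod 47 = 8^2 = 17
  -> s = B^a = 17

Answer: 28 34 17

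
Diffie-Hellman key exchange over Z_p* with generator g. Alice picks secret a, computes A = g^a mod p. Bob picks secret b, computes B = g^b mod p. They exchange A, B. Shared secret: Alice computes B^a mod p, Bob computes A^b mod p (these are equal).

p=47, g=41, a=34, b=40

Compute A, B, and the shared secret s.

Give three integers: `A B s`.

A = 41^34 mod 47  (bits of 34 = 100010)
  bit 0 = 1: r = r^2 * 41 mod 47 = 1^2 * 41 = 1*41 = 41
  bit 1 = 0: r = r^2 mod 47 = 41^2 = 36
  bit 2 = 0: r = r^2 mod 47 = 36^2 = 27
  bit 3 = 0: r = r^2 mod 47 = 27^2 = 24
  bit 4 = 1: r = r^2 * 41 mod 47 = 24^2 * 41 = 12*41 = 22
  bit 5 = 0: r = r^2 mod 47 = 22^2 = 14
  -> A = 14
B = 41^40 mod 47  (bits of 40 = 101000)
  bit 0 = 1: r = r^2 * 41 mod 47 = 1^2 * 41 = 1*41 = 41
  bit 1 = 0: r = r^2 mod 47 = 41^2 = 36
  bit 2 = 1: r = r^2 * 41 mod 47 = 36^2 * 41 = 27*41 = 26
  bit 3 = 0: r = r^2 mod 47 = 26^2 = 18
  bit 4 = 0: r = r^2 mod 47 = 18^2 = 42
  bit 5 = 0: r = r^2 mod 47 = 42^2 = 25
  -> B = 25
s = B^a = 25^34 mod 47  (bits of 34 = 100010)
  bit 0 = 1: r = r^2 * 25 mod 47 = 1^2 * 25 = 1*25 = 25
  bit 1 = 0: r = r^2 mod 47 = 25^2 = 14
  bit 2 = 0: r = r^2 mod 47 = 14^2 = 8
  bit 3 = 0: r = r^2 mod 47 = 8^2 = 17
  bit 4 = 1: r = r^2 * 25 mod 47 = 17^2 * 25 = 7*25 = 34
  bit 5 = 0: r = r^2 mod 47 = 34^2 = 28
  -> s = B^a = 28

Answer: 14 25 28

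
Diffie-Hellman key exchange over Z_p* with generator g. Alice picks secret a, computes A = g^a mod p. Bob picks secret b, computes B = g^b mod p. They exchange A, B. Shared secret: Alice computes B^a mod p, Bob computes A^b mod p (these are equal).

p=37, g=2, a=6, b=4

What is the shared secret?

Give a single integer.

A = 2^6 mod 37  (bits of 6 = 110)
  bit 0 = 1: r = r^2 * 2 mod 37 = 1^2 * 2 = 1*2 = 2
  bit 1 = 1: r = r^2 * 2 mod 37 = 2^2 * 2 = 4*2 = 8
  bit 2 = 0: r = r^2 mod 37 = 8^2 = 27
  -> A = 27
B = 2^4 mod 37  (bits of 4 = 100)
  bit 0 = 1: r = r^2 * 2 mod 37 = 1^2 * 2 = 1*2 = 2
  bit 1 = 0: r = r^2 mod 37 = 2^2 = 4
  bit 2 = 0: r = r^2 mod 37 = 4^2 = 16
  -> B = 16
s = B^a = 16^6 mod 37  (bits of 6 = 110)
  bit 0 = 1: r = r^2 * 16 mod 37 = 1^2 * 16 = 1*16 = 16
  bit 1 = 1: r = r^2 * 16 mod 37 = 16^2 * 16 = 34*16 = 26
  bit 2 = 0: r = r^2 mod 37 = 26^2 = 10
  -> s = B^a = 10

Answer: 10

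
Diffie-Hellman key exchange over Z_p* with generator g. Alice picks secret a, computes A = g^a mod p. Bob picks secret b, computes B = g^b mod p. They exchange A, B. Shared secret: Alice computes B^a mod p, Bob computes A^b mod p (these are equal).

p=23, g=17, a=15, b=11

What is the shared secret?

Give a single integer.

Answer: 22

Derivation:
A = 17^15 mod 23  (bits of 15 = 1111)
  bit 0 = 1: r = r^2 * 17 mod 23 = 1^2 * 17 = 1*17 = 17
  bit 1 = 1: r = r^2 * 17 mod 23 = 17^2 * 17 = 13*17 = 14
  bit 2 = 1: r = r^2 * 17 mod 23 = 14^2 * 17 = 12*17 = 20
  bit 3 = 1: r = r^2 * 17 mod 23 = 20^2 * 17 = 9*17 = 15
  -> A = 15
B = 17^11 mod 23  (bits of 11 = 1011)
  bit 0 = 1: r = r^2 * 17 mod 23 = 1^2 * 17 = 1*17 = 17
  bit 1 = 0: r = r^2 mod 23 = 17^2 = 13
  bit 2 = 1: r = r^2 * 17 mod 23 = 13^2 * 17 = 8*17 = 21
  bit 3 = 1: r = r^2 * 17 mod 23 = 21^2 * 17 = 4*17 = 22
  -> B = 22
s = B^a = 22^15 mod 23  (bits of 15 = 1111)
  bit 0 = 1: r = r^2 * 22 mod 23 = 1^2 * 22 = 1*22 = 22
  bit 1 = 1: r = r^2 * 22 mod 23 = 22^2 * 22 = 1*22 = 22
  bit 2 = 1: r = r^2 * 22 mod 23 = 22^2 * 22 = 1*22 = 22
  bit 3 = 1: r = r^2 * 22 mod 23 = 22^2 * 22 = 1*22 = 22
  -> s = B^a = 22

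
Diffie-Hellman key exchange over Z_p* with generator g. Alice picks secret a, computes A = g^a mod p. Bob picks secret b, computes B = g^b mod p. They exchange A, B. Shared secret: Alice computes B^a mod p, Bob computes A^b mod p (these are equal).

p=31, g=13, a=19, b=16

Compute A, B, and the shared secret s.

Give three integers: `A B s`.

A = 13^19 mod 31  (bits of 19 = 10011)
  bit 0 = 1: r = r^2 * 13 mod 31 = 1^2 * 13 = 1*13 = 13
  bit 1 = 0: r = r^2 mod 31 = 13^2 = 14
  bit 2 = 0: r = r^2 mod 31 = 14^2 = 10
  bit 3 = 1: r = r^2 * 13 mod 31 = 10^2 * 13 = 7*13 = 29
  bit 4 = 1: r = r^2 * 13 mod 31 = 29^2 * 13 = 4*13 = 21
  -> A = 21
B = 13^16 mod 31  (bits of 16 = 10000)
  bit 0 = 1: r = r^2 * 13 mod 31 = 1^2 * 13 = 1*13 = 13
  bit 1 = 0: r = r^2 mod 31 = 13^2 = 14
  bit 2 = 0: r = r^2 mod 31 = 14^2 = 10
  bit 3 = 0: r = r^2 mod 31 = 10^2 = 7
  bit 4 = 0: r = r^2 mod 31 = 7^2 = 18
  -> B = 18
s = B^a = 18^19 mod 31  (bits of 19 = 10011)
  bit 0 = 1: r = r^2 * 18 mod 31 = 1^2 * 18 = 1*18 = 18
  bit 1 = 0: r = r^2 mod 31 = 18^2 = 14
  bit 2 = 0: r = r^2 mod 31 = 14^2 = 10
  bit 3 = 1: r = r^2 * 18 mod 31 = 10^2 * 18 = 7*18 = 2
  bit 4 = 1: r = r^2 * 18 mod 31 = 2^2 * 18 = 4*18 = 10
  -> s = B^a = 10

Answer: 21 18 10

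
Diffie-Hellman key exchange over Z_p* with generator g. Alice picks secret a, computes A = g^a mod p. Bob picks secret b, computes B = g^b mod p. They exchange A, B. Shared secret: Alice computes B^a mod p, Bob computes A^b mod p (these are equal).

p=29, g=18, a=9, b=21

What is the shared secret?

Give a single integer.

Answer: 12

Derivation:
A = 18^9 mod 29  (bits of 9 = 1001)
  bit 0 = 1: r = r^2 * 18 mod 29 = 1^2 * 18 = 1*18 = 18
  bit 1 = 0: r = r^2 mod 29 = 18^2 = 5
  bit 2 = 0: r = r^2 mod 29 = 5^2 = 25
  bit 3 = 1: r = r^2 * 18 mod 29 = 25^2 * 18 = 16*18 = 27
  -> A = 27
B = 18^21 mod 29  (bits of 21 = 10101)
  bit 0 = 1: r = r^2 * 18 mod 29 = 1^2 * 18 = 1*18 = 18
  bit 1 = 0: r = r^2 mod 29 = 18^2 = 5
  bit 2 = 1: r = r^2 * 18 mod 29 = 5^2 * 18 = 25*18 = 15
  bit 3 = 0: r = r^2 mod 29 = 15^2 = 22
  bit 4 = 1: r = r^2 * 18 mod 29 = 22^2 * 18 = 20*18 = 12
  -> B = 12
s = B^a = 12^9 mod 29  (bits of 9 = 1001)
  bit 0 = 1: r = r^2 * 12 mod 29 = 1^2 * 12 = 1*12 = 12
  bit 1 = 0: r = r^2 mod 29 = 12^2 = 28
  bit 2 = 0: r = r^2 mod 29 = 28^2 = 1
  bit 3 = 1: r = r^2 * 12 mod 29 = 1^2 * 12 = 1*12 = 12
  -> s = B^a = 12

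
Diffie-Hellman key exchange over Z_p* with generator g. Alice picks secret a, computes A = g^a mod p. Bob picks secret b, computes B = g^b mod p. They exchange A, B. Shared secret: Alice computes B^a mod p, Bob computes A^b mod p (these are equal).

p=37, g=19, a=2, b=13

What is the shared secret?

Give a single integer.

A = 19^2 mod 37  (bits of 2 = 10)
  bit 0 = 1: r = r^2 * 19 mod 37 = 1^2 * 19 = 1*19 = 19
  bit 1 = 0: r = r^2 mod 37 = 19^2 = 28
  -> A = 28
B = 19^13 mod 37  (bits of 13 = 1101)
  bit 0 = 1: r = r^2 * 19 mod 37 = 1^2 * 19 = 1*19 = 19
  bit 1 = 1: r = r^2 * 19 mod 37 = 19^2 * 19 = 28*19 = 14
  bit 2 = 0: r = r^2 mod 37 = 14^2 = 11
  bit 3 = 1: r = r^2 * 19 mod 37 = 11^2 * 19 = 10*19 = 5
  -> B = 5
s = B^a = 5^2 mod 37  (bits of 2 = 10)
  bit 0 = 1: r = r^2 * 5 mod 37 = 1^2 * 5 = 1*5 = 5
  bit 1 = 0: r = r^2 mod 37 = 5^2 = 25
  -> s = B^a = 25

Answer: 25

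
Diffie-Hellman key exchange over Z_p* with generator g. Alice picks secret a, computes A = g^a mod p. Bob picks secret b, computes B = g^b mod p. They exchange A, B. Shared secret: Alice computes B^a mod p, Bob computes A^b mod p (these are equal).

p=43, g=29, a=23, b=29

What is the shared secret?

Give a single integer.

Answer: 28

Derivation:
A = 29^23 mod 43  (bits of 23 = 10111)
  bit 0 = 1: r = r^2 * 29 mod 43 = 1^2 * 29 = 1*29 = 29
  bit 1 = 0: r = r^2 mod 43 = 29^2 = 24
  bit 2 = 1: r = r^2 * 29 mod 43 = 24^2 * 29 = 17*29 = 20
  bit 3 = 1: r = r^2 * 29 mod 43 = 20^2 * 29 = 13*29 = 33
  bit 4 = 1: r = r^2 * 29 mod 43 = 33^2 * 29 = 14*29 = 19
  -> A = 19
B = 29^29 mod 43  (bits of 29 = 11101)
  bit 0 = 1: r = r^2 * 29 mod 43 = 1^2 * 29 = 1*29 = 29
  bit 1 = 1: r = r^2 * 29 mod 43 = 29^2 * 29 = 24*29 = 8
  bit 2 = 1: r = r^2 * 29 mod 43 = 8^2 * 29 = 21*29 = 7
  bit 3 = 0: r = r^2 mod 43 = 7^2 = 6
  bit 4 = 1: r = r^2 * 29 mod 43 = 6^2 * 29 = 36*29 = 12
  -> B = 12
s = B^a = 12^23 mod 43  (bits of 23 = 10111)
  bit 0 = 1: r = r^2 * 12 mod 43 = 1^2 * 12 = 1*12 = 12
  bit 1 = 0: r = r^2 mod 43 = 12^2 = 15
  bit 2 = 1: r = r^2 * 12 mod 43 = 15^2 * 12 = 10*12 = 34
  bit 3 = 1: r = r^2 * 12 mod 43 = 34^2 * 12 = 38*12 = 26
  bit 4 = 1: r = r^2 * 12 mod 43 = 26^2 * 12 = 31*12 = 28
  -> s = B^a = 28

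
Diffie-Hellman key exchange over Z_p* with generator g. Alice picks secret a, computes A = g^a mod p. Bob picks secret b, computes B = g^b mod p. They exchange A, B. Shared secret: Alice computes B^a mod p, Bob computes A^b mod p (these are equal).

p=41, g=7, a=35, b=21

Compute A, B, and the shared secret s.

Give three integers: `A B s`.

Answer: 27 34 14

Derivation:
A = 7^35 mod 41  (bits of 35 = 100011)
  bit 0 = 1: r = r^2 * 7 mod 41 = 1^2 * 7 = 1*7 = 7
  bit 1 = 0: r = r^2 mod 41 = 7^2 = 8
  bit 2 = 0: r = r^2 mod 41 = 8^2 = 23
  bit 3 = 0: r = r^2 mod 41 = 23^2 = 37
  bit 4 = 1: r = r^2 * 7 mod 41 = 37^2 * 7 = 16*7 = 30
  bit 5 = 1: r = r^2 * 7 mod 41 = 30^2 * 7 = 39*7 = 27
  -> A = 27
B = 7^21 mod 41  (bits of 21 = 10101)
  bit 0 = 1: r = r^2 * 7 mod 41 = 1^2 * 7 = 1*7 = 7
  bit 1 = 0: r = r^2 mod 41 = 7^2 = 8
  bit 2 = 1: r = r^2 * 7 mod 41 = 8^2 * 7 = 23*7 = 38
  bit 3 = 0: r = r^2 mod 41 = 38^2 = 9
  bit 4 = 1: r = r^2 * 7 mod 41 = 9^2 * 7 = 40*7 = 34
  -> B = 34
s = B^a = 34^35 mod 41  (bits of 35 = 100011)
  bit 0 = 1: r = r^2 * 34 mod 41 = 1^2 * 34 = 1*34 = 34
  bit 1 = 0: r = r^2 mod 41 = 34^2 = 8
  bit 2 = 0: r = r^2 mod 41 = 8^2 = 23
  bit 3 = 0: r = r^2 mod 41 = 23^2 = 37
  bit 4 = 1: r = r^2 * 34 mod 41 = 37^2 * 34 = 16*34 = 11
  bit 5 = 1: r = r^2 * 34 mod 41 = 11^2 * 34 = 39*34 = 14
  -> s = B^a = 14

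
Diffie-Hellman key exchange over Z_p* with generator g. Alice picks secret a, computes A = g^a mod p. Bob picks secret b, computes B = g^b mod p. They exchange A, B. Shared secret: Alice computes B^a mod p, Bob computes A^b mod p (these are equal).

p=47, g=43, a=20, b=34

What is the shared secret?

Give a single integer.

A = 43^20 mod 47  (bits of 20 = 10100)
  bit 0 = 1: r = r^2 * 43 mod 47 = 1^2 * 43 = 1*43 = 43
  bit 1 = 0: r = r^2 mod 47 = 43^2 = 16
  bit 2 = 1: r = r^2 * 43 mod 47 = 16^2 * 43 = 21*43 = 10
  bit 3 = 0: r = r^2 mod 47 = 10^2 = 6
  bit 4 = 0: r = r^2 mod 47 = 6^2 = 36
  -> A = 36
B = 43^34 mod 47  (bits of 34 = 100010)
  bit 0 = 1: r = r^2 * 43 mod 47 = 1^2 * 43 = 1*43 = 43
  bit 1 = 0: r = r^2 mod 47 = 43^2 = 16
  bit 2 = 0: r = r^2 mod 47 = 16^2 = 21
  bit 3 = 0: r = r^2 mod 47 = 21^2 = 18
  bit 4 = 1: r = r^2 * 43 mod 47 = 18^2 * 43 = 42*43 = 20
  bit 5 = 0: r = r^2 mod 47 = 20^2 = 24
  -> B = 24
s = B^a = 24^20 mod 47  (bits of 20 = 10100)
  bit 0 = 1: r = r^2 * 24 mod 47 = 1^2 * 24 = 1*24 = 24
  bit 1 = 0: r = r^2 mod 47 = 24^2 = 12
  bit 2 = 1: r = r^2 * 24 mod 47 = 12^2 * 24 = 3*24 = 25
  bit 3 = 0: r = r^2 mod 47 = 25^2 = 14
  bit 4 = 0: r = r^2 mod 47 = 14^2 = 8
  -> s = B^a = 8

Answer: 8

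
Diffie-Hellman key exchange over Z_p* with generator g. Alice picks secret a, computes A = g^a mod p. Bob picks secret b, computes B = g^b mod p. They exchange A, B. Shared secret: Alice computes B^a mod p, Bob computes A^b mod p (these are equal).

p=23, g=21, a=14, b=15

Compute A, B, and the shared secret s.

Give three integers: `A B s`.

A = 21^14 mod 23  (bits of 14 = 1110)
  bit 0 = 1: r = r^2 * 21 mod 23 = 1^2 * 21 = 1*21 = 21
  bit 1 = 1: r = r^2 * 21 mod 23 = 21^2 * 21 = 4*21 = 15
  bit 2 = 1: r = r^2 * 21 mod 23 = 15^2 * 21 = 18*21 = 10
  bit 3 = 0: r = r^2 mod 23 = 10^2 = 8
  -> A = 8
B = 21^15 mod 23  (bits of 15 = 1111)
  bit 0 = 1: r = r^2 * 21 mod 23 = 1^2 * 21 = 1*21 = 21
  bit 1 = 1: r = r^2 * 21 mod 23 = 21^2 * 21 = 4*21 = 15
  bit 2 = 1: r = r^2 * 21 mod 23 = 15^2 * 21 = 18*21 = 10
  bit 3 = 1: r = r^2 * 21 mod 23 = 10^2 * 21 = 8*21 = 7
  -> B = 7
s = B^a = 7^14 mod 23  (bits of 14 = 1110)
  bit 0 = 1: r = r^2 * 7 mod 23 = 1^2 * 7 = 1*7 = 7
  bit 1 = 1: r = r^2 * 7 mod 23 = 7^2 * 7 = 3*7 = 21
  bit 2 = 1: r = r^2 * 7 mod 23 = 21^2 * 7 = 4*7 = 5
  bit 3 = 0: r = r^2 mod 23 = 5^2 = 2
  -> s = B^a = 2

Answer: 8 7 2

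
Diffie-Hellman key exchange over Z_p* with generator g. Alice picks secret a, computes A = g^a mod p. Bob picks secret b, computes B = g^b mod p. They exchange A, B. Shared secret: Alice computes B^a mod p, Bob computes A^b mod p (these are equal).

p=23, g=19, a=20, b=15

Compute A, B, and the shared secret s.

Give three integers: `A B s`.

A = 19^20 mod 23  (bits of 20 = 10100)
  bit 0 = 1: r = r^2 * 19 mod 23 = 1^2 * 19 = 1*19 = 19
  bit 1 = 0: r = r^2 mod 23 = 19^2 = 16
  bit 2 = 1: r = r^2 * 19 mod 23 = 16^2 * 19 = 3*19 = 11
  bit 3 = 0: r = r^2 mod 23 = 11^2 = 6
  bit 4 = 0: r = r^2 mod 23 = 6^2 = 13
  -> A = 13
B = 19^15 mod 23  (bits of 15 = 1111)
  bit 0 = 1: r = r^2 * 19 mod 23 = 1^2 * 19 = 1*19 = 19
  bit 1 = 1: r = r^2 * 19 mod 23 = 19^2 * 19 = 16*19 = 5
  bit 2 = 1: r = r^2 * 19 mod 23 = 5^2 * 19 = 2*19 = 15
  bit 3 = 1: r = r^2 * 19 mod 23 = 15^2 * 19 = 18*19 = 20
  -> B = 20
s = B^a = 20^20 mod 23  (bits of 20 = 10100)
  bit 0 = 1: r = r^2 * 20 mod 23 = 1^2 * 20 = 1*20 = 20
  bit 1 = 0: r = r^2 mod 23 = 20^2 = 9
  bit 2 = 1: r = r^2 * 20 mod 23 = 9^2 * 20 = 12*20 = 10
  bit 3 = 0: r = r^2 mod 23 = 10^2 = 8
  bit 4 = 0: r = r^2 mod 23 = 8^2 = 18
  -> s = B^a = 18

Answer: 13 20 18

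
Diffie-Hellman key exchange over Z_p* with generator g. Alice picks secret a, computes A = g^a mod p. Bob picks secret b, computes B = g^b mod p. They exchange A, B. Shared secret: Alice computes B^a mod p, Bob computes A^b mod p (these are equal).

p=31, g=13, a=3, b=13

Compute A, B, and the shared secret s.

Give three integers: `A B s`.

A = 13^3 mod 31  (bits of 3 = 11)
  bit 0 = 1: r = r^2 * 13 mod 31 = 1^2 * 13 = 1*13 = 13
  bit 1 = 1: r = r^2 * 13 mod 31 = 13^2 * 13 = 14*13 = 27
  -> A = 27
B = 13^13 mod 31  (bits of 13 = 1101)
  bit 0 = 1: r = r^2 * 13 mod 31 = 1^2 * 13 = 1*13 = 13
  bit 1 = 1: r = r^2 * 13 mod 31 = 13^2 * 13 = 14*13 = 27
  bit 2 = 0: r = r^2 mod 31 = 27^2 = 16
  bit 3 = 1: r = r^2 * 13 mod 31 = 16^2 * 13 = 8*13 = 11
  -> B = 11
s = B^a = 11^3 mod 31  (bits of 3 = 11)
  bit 0 = 1: r = r^2 * 11 mod 31 = 1^2 * 11 = 1*11 = 11
  bit 1 = 1: r = r^2 * 11 mod 31 = 11^2 * 11 = 28*11 = 29
  -> s = B^a = 29

Answer: 27 11 29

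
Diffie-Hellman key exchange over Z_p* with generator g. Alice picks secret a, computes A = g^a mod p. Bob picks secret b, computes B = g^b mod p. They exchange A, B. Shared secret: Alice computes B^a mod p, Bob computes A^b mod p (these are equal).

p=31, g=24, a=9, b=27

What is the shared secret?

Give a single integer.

A = 24^9 mod 31  (bits of 9 = 1001)
  bit 0 = 1: r = r^2 * 24 mod 31 = 1^2 * 24 = 1*24 = 24
  bit 1 = 0: r = r^2 mod 31 = 24^2 = 18
  bit 2 = 0: r = r^2 mod 31 = 18^2 = 14
  bit 3 = 1: r = r^2 * 24 mod 31 = 14^2 * 24 = 10*24 = 23
  -> A = 23
B = 24^27 mod 31  (bits of 27 = 11011)
  bit 0 = 1: r = r^2 * 24 mod 31 = 1^2 * 24 = 1*24 = 24
  bit 1 = 1: r = r^2 * 24 mod 31 = 24^2 * 24 = 18*24 = 29
  bit 2 = 0: r = r^2 mod 31 = 29^2 = 4
  bit 3 = 1: r = r^2 * 24 mod 31 = 4^2 * 24 = 16*24 = 12
  bit 4 = 1: r = r^2 * 24 mod 31 = 12^2 * 24 = 20*24 = 15
  -> B = 15
s = B^a = 15^9 mod 31  (bits of 9 = 1001)
  bit 0 = 1: r = r^2 * 15 mod 31 = 1^2 * 15 = 1*15 = 15
  bit 1 = 0: r = r^2 mod 31 = 15^2 = 8
  bit 2 = 0: r = r^2 mod 31 = 8^2 = 2
  bit 3 = 1: r = r^2 * 15 mod 31 = 2^2 * 15 = 4*15 = 29
  -> s = B^a = 29

Answer: 29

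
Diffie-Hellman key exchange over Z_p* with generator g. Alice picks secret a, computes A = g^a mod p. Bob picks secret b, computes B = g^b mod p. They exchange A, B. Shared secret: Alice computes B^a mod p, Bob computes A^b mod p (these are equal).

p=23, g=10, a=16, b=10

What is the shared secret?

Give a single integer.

Answer: 6

Derivation:
A = 10^16 mod 23  (bits of 16 = 10000)
  bit 0 = 1: r = r^2 * 10 mod 23 = 1^2 * 10 = 1*10 = 10
  bit 1 = 0: r = r^2 mod 23 = 10^2 = 8
  bit 2 = 0: r = r^2 mod 23 = 8^2 = 18
  bit 3 = 0: r = r^2 mod 23 = 18^2 = 2
  bit 4 = 0: r = r^2 mod 23 = 2^2 = 4
  -> A = 4
B = 10^10 mod 23  (bits of 10 = 1010)
  bit 0 = 1: r = r^2 * 10 mod 23 = 1^2 * 10 = 1*10 = 10
  bit 1 = 0: r = r^2 mod 23 = 10^2 = 8
  bit 2 = 1: r = r^2 * 10 mod 23 = 8^2 * 10 = 18*10 = 19
  bit 3 = 0: r = r^2 mod 23 = 19^2 = 16
  -> B = 16
s = B^a = 16^16 mod 23  (bits of 16 = 10000)
  bit 0 = 1: r = r^2 * 16 mod 23 = 1^2 * 16 = 1*16 = 16
  bit 1 = 0: r = r^2 mod 23 = 16^2 = 3
  bit 2 = 0: r = r^2 mod 23 = 3^2 = 9
  bit 3 = 0: r = r^2 mod 23 = 9^2 = 12
  bit 4 = 0: r = r^2 mod 23 = 12^2 = 6
  -> s = B^a = 6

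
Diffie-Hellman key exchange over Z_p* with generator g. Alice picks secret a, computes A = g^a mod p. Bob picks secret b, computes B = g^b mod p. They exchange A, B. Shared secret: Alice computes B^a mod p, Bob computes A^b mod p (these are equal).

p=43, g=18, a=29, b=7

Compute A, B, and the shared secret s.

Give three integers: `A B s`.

A = 18^29 mod 43  (bits of 29 = 11101)
  bit 0 = 1: r = r^2 * 18 mod 43 = 1^2 * 18 = 1*18 = 18
  bit 1 = 1: r = r^2 * 18 mod 43 = 18^2 * 18 = 23*18 = 27
  bit 2 = 1: r = r^2 * 18 mod 43 = 27^2 * 18 = 41*18 = 7
  bit 3 = 0: r = r^2 mod 43 = 7^2 = 6
  bit 4 = 1: r = r^2 * 18 mod 43 = 6^2 * 18 = 36*18 = 3
  -> A = 3
B = 18^7 mod 43  (bits of 7 = 111)
  bit 0 = 1: r = r^2 * 18 mod 43 = 1^2 * 18 = 1*18 = 18
  bit 1 = 1: r = r^2 * 18 mod 43 = 18^2 * 18 = 23*18 = 27
  bit 2 = 1: r = r^2 * 18 mod 43 = 27^2 * 18 = 41*18 = 7
  -> B = 7
s = B^a = 7^29 mod 43  (bits of 29 = 11101)
  bit 0 = 1: r = r^2 * 7 mod 43 = 1^2 * 7 = 1*7 = 7
  bit 1 = 1: r = r^2 * 7 mod 43 = 7^2 * 7 = 6*7 = 42
  bit 2 = 1: r = r^2 * 7 mod 43 = 42^2 * 7 = 1*7 = 7
  bit 3 = 0: r = r^2 mod 43 = 7^2 = 6
  bit 4 = 1: r = r^2 * 7 mod 43 = 6^2 * 7 = 36*7 = 37
  -> s = B^a = 37

Answer: 3 7 37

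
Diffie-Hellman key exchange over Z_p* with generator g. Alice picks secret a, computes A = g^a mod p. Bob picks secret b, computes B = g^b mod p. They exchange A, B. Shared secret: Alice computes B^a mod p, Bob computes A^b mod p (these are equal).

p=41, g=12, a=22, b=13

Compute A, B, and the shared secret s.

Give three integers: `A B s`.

A = 12^22 mod 41  (bits of 22 = 10110)
  bit 0 = 1: r = r^2 * 12 mod 41 = 1^2 * 12 = 1*12 = 12
  bit 1 = 0: r = r^2 mod 41 = 12^2 = 21
  bit 2 = 1: r = r^2 * 12 mod 41 = 21^2 * 12 = 31*12 = 3
  bit 3 = 1: r = r^2 * 12 mod 41 = 3^2 * 12 = 9*12 = 26
  bit 4 = 0: r = r^2 mod 41 = 26^2 = 20
  -> A = 20
B = 12^13 mod 41  (bits of 13 = 1101)
  bit 0 = 1: r = r^2 * 12 mod 41 = 1^2 * 12 = 1*12 = 12
  bit 1 = 1: r = r^2 * 12 mod 41 = 12^2 * 12 = 21*12 = 6
  bit 2 = 0: r = r^2 mod 41 = 6^2 = 36
  bit 3 = 1: r = r^2 * 12 mod 41 = 36^2 * 12 = 25*12 = 13
  -> B = 13
s = B^a = 13^22 mod 41  (bits of 22 = 10110)
  bit 0 = 1: r = r^2 * 13 mod 41 = 1^2 * 13 = 1*13 = 13
  bit 1 = 0: r = r^2 mod 41 = 13^2 = 5
  bit 2 = 1: r = r^2 * 13 mod 41 = 5^2 * 13 = 25*13 = 38
  bit 3 = 1: r = r^2 * 13 mod 41 = 38^2 * 13 = 9*13 = 35
  bit 4 = 0: r = r^2 mod 41 = 35^2 = 36
  -> s = B^a = 36

Answer: 20 13 36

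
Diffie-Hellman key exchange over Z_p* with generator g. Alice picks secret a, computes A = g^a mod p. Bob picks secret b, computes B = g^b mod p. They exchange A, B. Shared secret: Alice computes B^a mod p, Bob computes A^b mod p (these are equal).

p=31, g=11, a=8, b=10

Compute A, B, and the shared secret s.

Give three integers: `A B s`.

Answer: 19 5 25

Derivation:
A = 11^8 mod 31  (bits of 8 = 1000)
  bit 0 = 1: r = r^2 * 11 mod 31 = 1^2 * 11 = 1*11 = 11
  bit 1 = 0: r = r^2 mod 31 = 11^2 = 28
  bit 2 = 0: r = r^2 mod 31 = 28^2 = 9
  bit 3 = 0: r = r^2 mod 31 = 9^2 = 19
  -> A = 19
B = 11^10 mod 31  (bits of 10 = 1010)
  bit 0 = 1: r = r^2 * 11 mod 31 = 1^2 * 11 = 1*11 = 11
  bit 1 = 0: r = r^2 mod 31 = 11^2 = 28
  bit 2 = 1: r = r^2 * 11 mod 31 = 28^2 * 11 = 9*11 = 6
  bit 3 = 0: r = r^2 mod 31 = 6^2 = 5
  -> B = 5
s = B^a = 5^8 mod 31  (bits of 8 = 1000)
  bit 0 = 1: r = r^2 * 5 mod 31 = 1^2 * 5 = 1*5 = 5
  bit 1 = 0: r = r^2 mod 31 = 5^2 = 25
  bit 2 = 0: r = r^2 mod 31 = 25^2 = 5
  bit 3 = 0: r = r^2 mod 31 = 5^2 = 25
  -> s = B^a = 25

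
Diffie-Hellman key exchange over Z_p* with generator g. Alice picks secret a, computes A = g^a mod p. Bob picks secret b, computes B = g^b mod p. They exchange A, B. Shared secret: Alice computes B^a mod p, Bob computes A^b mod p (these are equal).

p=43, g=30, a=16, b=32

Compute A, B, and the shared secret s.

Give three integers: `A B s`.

A = 30^16 mod 43  (bits of 16 = 10000)
  bit 0 = 1: r = r^2 * 30 mod 43 = 1^2 * 30 = 1*30 = 30
  bit 1 = 0: r = r^2 mod 43 = 30^2 = 40
  bit 2 = 0: r = r^2 mod 43 = 40^2 = 9
  bit 3 = 0: r = r^2 mod 43 = 9^2 = 38
  bit 4 = 0: r = r^2 mod 43 = 38^2 = 25
  -> A = 25
B = 30^32 mod 43  (bits of 32 = 100000)
  bit 0 = 1: r = r^2 * 30 mod 43 = 1^2 * 30 = 1*30 = 30
  bit 1 = 0: r = r^2 mod 43 = 30^2 = 40
  bit 2 = 0: r = r^2 mod 43 = 40^2 = 9
  bit 3 = 0: r = r^2 mod 43 = 9^2 = 38
  bit 4 = 0: r = r^2 mod 43 = 38^2 = 25
  bit 5 = 0: r = r^2 mod 43 = 25^2 = 23
  -> B = 23
s = B^a = 23^16 mod 43  (bits of 16 = 10000)
  bit 0 = 1: r = r^2 * 23 mod 43 = 1^2 * 23 = 1*23 = 23
  bit 1 = 0: r = r^2 mod 43 = 23^2 = 13
  bit 2 = 0: r = r^2 mod 43 = 13^2 = 40
  bit 3 = 0: r = r^2 mod 43 = 40^2 = 9
  bit 4 = 0: r = r^2 mod 43 = 9^2 = 38
  -> s = B^a = 38

Answer: 25 23 38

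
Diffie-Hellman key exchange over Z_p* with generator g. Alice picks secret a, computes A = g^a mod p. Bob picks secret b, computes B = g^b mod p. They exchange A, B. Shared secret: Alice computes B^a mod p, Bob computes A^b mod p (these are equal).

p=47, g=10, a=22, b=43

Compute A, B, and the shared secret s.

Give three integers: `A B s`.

A = 10^22 mod 47  (bits of 22 = 10110)
  bit 0 = 1: r = r^2 * 10 mod 47 = 1^2 * 10 = 1*10 = 10
  bit 1 = 0: r = r^2 mod 47 = 10^2 = 6
  bit 2 = 1: r = r^2 * 10 mod 47 = 6^2 * 10 = 36*10 = 31
  bit 3 = 1: r = r^2 * 10 mod 47 = 31^2 * 10 = 21*10 = 22
  bit 4 = 0: r = r^2 mod 47 = 22^2 = 14
  -> A = 14
B = 10^43 mod 47  (bits of 43 = 101011)
  bit 0 = 1: r = r^2 * 10 mod 47 = 1^2 * 10 = 1*10 = 10
  bit 1 = 0: r = r^2 mod 47 = 10^2 = 6
  bit 2 = 1: r = r^2 * 10 mod 47 = 6^2 * 10 = 36*10 = 31
  bit 3 = 0: r = r^2 mod 47 = 31^2 = 21
  bit 4 = 1: r = r^2 * 10 mod 47 = 21^2 * 10 = 18*10 = 39
  bit 5 = 1: r = r^2 * 10 mod 47 = 39^2 * 10 = 17*10 = 29
  -> B = 29
s = B^a = 29^22 mod 47  (bits of 22 = 10110)
  bit 0 = 1: r = r^2 * 29 mod 47 = 1^2 * 29 = 1*29 = 29
  bit 1 = 0: r = r^2 mod 47 = 29^2 = 42
  bit 2 = 1: r = r^2 * 29 mod 47 = 42^2 * 29 = 25*29 = 20
  bit 3 = 1: r = r^2 * 29 mod 47 = 20^2 * 29 = 24*29 = 38
  bit 4 = 0: r = r^2 mod 47 = 38^2 = 34
  -> s = B^a = 34

Answer: 14 29 34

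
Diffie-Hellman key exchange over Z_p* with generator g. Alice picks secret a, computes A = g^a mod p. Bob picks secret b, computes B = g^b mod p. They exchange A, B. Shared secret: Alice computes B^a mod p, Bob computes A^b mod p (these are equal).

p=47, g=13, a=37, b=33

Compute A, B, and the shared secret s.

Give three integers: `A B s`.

A = 13^37 mod 47  (bits of 37 = 100101)
  bit 0 = 1: r = r^2 * 13 mod 47 = 1^2 * 13 = 1*13 = 13
  bit 1 = 0: r = r^2 mod 47 = 13^2 = 28
  bit 2 = 0: r = r^2 mod 47 = 28^2 = 32
  bit 3 = 1: r = r^2 * 13 mod 47 = 32^2 * 13 = 37*13 = 11
  bit 4 = 0: r = r^2 mod 47 = 11^2 = 27
  bit 5 = 1: r = r^2 * 13 mod 47 = 27^2 * 13 = 24*13 = 30
  -> A = 30
B = 13^33 mod 47  (bits of 33 = 100001)
  bit 0 = 1: r = r^2 * 13 mod 47 = 1^2 * 13 = 1*13 = 13
  bit 1 = 0: r = r^2 mod 47 = 13^2 = 28
  bit 2 = 0: r = r^2 mod 47 = 28^2 = 32
  bit 3 = 0: r = r^2 mod 47 = 32^2 = 37
  bit 4 = 0: r = r^2 mod 47 = 37^2 = 6
  bit 5 = 1: r = r^2 * 13 mod 47 = 6^2 * 13 = 36*13 = 45
  -> B = 45
s = B^a = 45^37 mod 47  (bits of 37 = 100101)
  bit 0 = 1: r = r^2 * 45 mod 47 = 1^2 * 45 = 1*45 = 45
  bit 1 = 0: r = r^2 mod 47 = 45^2 = 4
  bit 2 = 0: r = r^2 mod 47 = 4^2 = 16
  bit 3 = 1: r = r^2 * 45 mod 47 = 16^2 * 45 = 21*45 = 5
  bit 4 = 0: r = r^2 mod 47 = 5^2 = 25
  bit 5 = 1: r = r^2 * 45 mod 47 = 25^2 * 45 = 14*45 = 19
  -> s = B^a = 19

Answer: 30 45 19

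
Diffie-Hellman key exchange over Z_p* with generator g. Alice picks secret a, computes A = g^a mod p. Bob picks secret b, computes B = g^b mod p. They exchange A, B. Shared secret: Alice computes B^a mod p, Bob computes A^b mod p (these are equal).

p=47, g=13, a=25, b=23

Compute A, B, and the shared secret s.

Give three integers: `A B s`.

A = 13^25 mod 47  (bits of 25 = 11001)
  bit 0 = 1: r = r^2 * 13 mod 47 = 1^2 * 13 = 1*13 = 13
  bit 1 = 1: r = r^2 * 13 mod 47 = 13^2 * 13 = 28*13 = 35
  bit 2 = 0: r = r^2 mod 47 = 35^2 = 3
  bit 3 = 0: r = r^2 mod 47 = 3^2 = 9
  bit 4 = 1: r = r^2 * 13 mod 47 = 9^2 * 13 = 34*13 = 19
  -> A = 19
B = 13^23 mod 47  (bits of 23 = 10111)
  bit 0 = 1: r = r^2 * 13 mod 47 = 1^2 * 13 = 1*13 = 13
  bit 1 = 0: r = r^2 mod 47 = 13^2 = 28
  bit 2 = 1: r = r^2 * 13 mod 47 = 28^2 * 13 = 32*13 = 40
  bit 3 = 1: r = r^2 * 13 mod 47 = 40^2 * 13 = 2*13 = 26
  bit 4 = 1: r = r^2 * 13 mod 47 = 26^2 * 13 = 18*13 = 46
  -> B = 46
s = B^a = 46^25 mod 47  (bits of 25 = 11001)
  bit 0 = 1: r = r^2 * 46 mod 47 = 1^2 * 46 = 1*46 = 46
  bit 1 = 1: r = r^2 * 46 mod 47 = 46^2 * 46 = 1*46 = 46
  bit 2 = 0: r = r^2 mod 47 = 46^2 = 1
  bit 3 = 0: r = r^2 mod 47 = 1^2 = 1
  bit 4 = 1: r = r^2 * 46 mod 47 = 1^2 * 46 = 1*46 = 46
  -> s = B^a = 46

Answer: 19 46 46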